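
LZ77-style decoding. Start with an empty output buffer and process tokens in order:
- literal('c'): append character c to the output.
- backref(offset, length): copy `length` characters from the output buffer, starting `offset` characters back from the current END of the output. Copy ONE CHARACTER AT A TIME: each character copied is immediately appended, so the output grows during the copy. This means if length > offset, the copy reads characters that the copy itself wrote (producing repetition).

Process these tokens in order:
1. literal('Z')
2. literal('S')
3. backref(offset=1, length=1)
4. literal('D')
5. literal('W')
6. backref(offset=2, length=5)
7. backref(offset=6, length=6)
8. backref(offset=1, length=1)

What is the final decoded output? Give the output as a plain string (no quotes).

Token 1: literal('Z'). Output: "Z"
Token 2: literal('S'). Output: "ZS"
Token 3: backref(off=1, len=1). Copied 'S' from pos 1. Output: "ZSS"
Token 4: literal('D'). Output: "ZSSD"
Token 5: literal('W'). Output: "ZSSDW"
Token 6: backref(off=2, len=5) (overlapping!). Copied 'DWDWD' from pos 3. Output: "ZSSDWDWDWD"
Token 7: backref(off=6, len=6). Copied 'WDWDWD' from pos 4. Output: "ZSSDWDWDWDWDWDWD"
Token 8: backref(off=1, len=1). Copied 'D' from pos 15. Output: "ZSSDWDWDWDWDWDWDD"

Answer: ZSSDWDWDWDWDWDWDD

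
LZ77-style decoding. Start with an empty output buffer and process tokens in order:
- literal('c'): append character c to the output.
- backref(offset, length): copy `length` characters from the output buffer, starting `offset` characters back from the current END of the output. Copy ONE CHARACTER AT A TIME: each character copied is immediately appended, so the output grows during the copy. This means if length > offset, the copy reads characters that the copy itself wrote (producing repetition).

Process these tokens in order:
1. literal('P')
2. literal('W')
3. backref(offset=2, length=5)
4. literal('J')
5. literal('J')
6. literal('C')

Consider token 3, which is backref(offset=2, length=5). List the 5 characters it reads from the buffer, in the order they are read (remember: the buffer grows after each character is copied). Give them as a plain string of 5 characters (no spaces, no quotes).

Answer: PWPWP

Derivation:
Token 1: literal('P'). Output: "P"
Token 2: literal('W'). Output: "PW"
Token 3: backref(off=2, len=5). Buffer before: "PW" (len 2)
  byte 1: read out[0]='P', append. Buffer now: "PWP"
  byte 2: read out[1]='W', append. Buffer now: "PWPW"
  byte 3: read out[2]='P', append. Buffer now: "PWPWP"
  byte 4: read out[3]='W', append. Buffer now: "PWPWPW"
  byte 5: read out[4]='P', append. Buffer now: "PWPWPWP"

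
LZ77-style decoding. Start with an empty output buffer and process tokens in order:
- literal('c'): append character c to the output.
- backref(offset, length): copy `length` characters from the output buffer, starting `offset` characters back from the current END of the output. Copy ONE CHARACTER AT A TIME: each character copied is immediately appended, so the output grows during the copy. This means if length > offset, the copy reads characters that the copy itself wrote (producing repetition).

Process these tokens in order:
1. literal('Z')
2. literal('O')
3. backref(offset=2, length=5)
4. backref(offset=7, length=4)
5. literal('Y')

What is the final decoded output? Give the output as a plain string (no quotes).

Answer: ZOZOZOZZOZOY

Derivation:
Token 1: literal('Z'). Output: "Z"
Token 2: literal('O'). Output: "ZO"
Token 3: backref(off=2, len=5) (overlapping!). Copied 'ZOZOZ' from pos 0. Output: "ZOZOZOZ"
Token 4: backref(off=7, len=4). Copied 'ZOZO' from pos 0. Output: "ZOZOZOZZOZO"
Token 5: literal('Y'). Output: "ZOZOZOZZOZOY"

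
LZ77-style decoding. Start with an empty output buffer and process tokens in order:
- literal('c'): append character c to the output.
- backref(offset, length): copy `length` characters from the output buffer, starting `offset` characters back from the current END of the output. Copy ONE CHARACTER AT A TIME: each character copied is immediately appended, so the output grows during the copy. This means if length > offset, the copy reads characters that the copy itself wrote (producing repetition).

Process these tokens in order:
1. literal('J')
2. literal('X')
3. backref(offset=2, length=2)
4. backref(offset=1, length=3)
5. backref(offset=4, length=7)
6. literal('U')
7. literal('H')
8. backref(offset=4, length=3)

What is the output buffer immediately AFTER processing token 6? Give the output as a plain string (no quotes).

Token 1: literal('J'). Output: "J"
Token 2: literal('X'). Output: "JX"
Token 3: backref(off=2, len=2). Copied 'JX' from pos 0. Output: "JXJX"
Token 4: backref(off=1, len=3) (overlapping!). Copied 'XXX' from pos 3. Output: "JXJXXXX"
Token 5: backref(off=4, len=7) (overlapping!). Copied 'XXXXXXX' from pos 3. Output: "JXJXXXXXXXXXXX"
Token 6: literal('U'). Output: "JXJXXXXXXXXXXXU"

Answer: JXJXXXXXXXXXXXU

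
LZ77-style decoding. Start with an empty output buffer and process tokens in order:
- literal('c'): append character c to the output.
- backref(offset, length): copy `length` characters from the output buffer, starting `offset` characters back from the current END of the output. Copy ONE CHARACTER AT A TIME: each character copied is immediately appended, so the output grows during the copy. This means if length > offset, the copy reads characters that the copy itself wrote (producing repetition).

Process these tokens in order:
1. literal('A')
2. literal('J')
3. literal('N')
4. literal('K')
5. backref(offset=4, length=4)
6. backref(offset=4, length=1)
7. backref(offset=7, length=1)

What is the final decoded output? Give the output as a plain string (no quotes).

Answer: AJNKAJNKAN

Derivation:
Token 1: literal('A'). Output: "A"
Token 2: literal('J'). Output: "AJ"
Token 3: literal('N'). Output: "AJN"
Token 4: literal('K'). Output: "AJNK"
Token 5: backref(off=4, len=4). Copied 'AJNK' from pos 0. Output: "AJNKAJNK"
Token 6: backref(off=4, len=1). Copied 'A' from pos 4. Output: "AJNKAJNKA"
Token 7: backref(off=7, len=1). Copied 'N' from pos 2. Output: "AJNKAJNKAN"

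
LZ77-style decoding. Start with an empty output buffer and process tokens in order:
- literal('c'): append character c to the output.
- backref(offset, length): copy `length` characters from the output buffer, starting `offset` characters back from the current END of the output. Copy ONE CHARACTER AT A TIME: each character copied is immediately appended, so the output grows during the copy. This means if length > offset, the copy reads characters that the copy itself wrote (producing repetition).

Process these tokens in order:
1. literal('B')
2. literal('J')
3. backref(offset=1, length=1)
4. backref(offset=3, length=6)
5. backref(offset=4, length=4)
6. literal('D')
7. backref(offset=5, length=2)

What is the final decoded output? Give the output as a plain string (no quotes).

Token 1: literal('B'). Output: "B"
Token 2: literal('J'). Output: "BJ"
Token 3: backref(off=1, len=1). Copied 'J' from pos 1. Output: "BJJ"
Token 4: backref(off=3, len=6) (overlapping!). Copied 'BJJBJJ' from pos 0. Output: "BJJBJJBJJ"
Token 5: backref(off=4, len=4). Copied 'JBJJ' from pos 5. Output: "BJJBJJBJJJBJJ"
Token 6: literal('D'). Output: "BJJBJJBJJJBJJD"
Token 7: backref(off=5, len=2). Copied 'JB' from pos 9. Output: "BJJBJJBJJJBJJDJB"

Answer: BJJBJJBJJJBJJDJB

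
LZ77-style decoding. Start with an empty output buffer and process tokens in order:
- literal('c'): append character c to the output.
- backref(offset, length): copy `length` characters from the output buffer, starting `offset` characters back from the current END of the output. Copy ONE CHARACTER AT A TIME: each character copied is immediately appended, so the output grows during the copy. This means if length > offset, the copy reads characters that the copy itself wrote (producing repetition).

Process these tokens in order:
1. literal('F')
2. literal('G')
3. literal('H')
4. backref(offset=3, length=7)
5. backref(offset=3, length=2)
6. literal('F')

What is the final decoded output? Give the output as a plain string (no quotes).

Token 1: literal('F'). Output: "F"
Token 2: literal('G'). Output: "FG"
Token 3: literal('H'). Output: "FGH"
Token 4: backref(off=3, len=7) (overlapping!). Copied 'FGHFGHF' from pos 0. Output: "FGHFGHFGHF"
Token 5: backref(off=3, len=2). Copied 'GH' from pos 7. Output: "FGHFGHFGHFGH"
Token 6: literal('F'). Output: "FGHFGHFGHFGHF"

Answer: FGHFGHFGHFGHF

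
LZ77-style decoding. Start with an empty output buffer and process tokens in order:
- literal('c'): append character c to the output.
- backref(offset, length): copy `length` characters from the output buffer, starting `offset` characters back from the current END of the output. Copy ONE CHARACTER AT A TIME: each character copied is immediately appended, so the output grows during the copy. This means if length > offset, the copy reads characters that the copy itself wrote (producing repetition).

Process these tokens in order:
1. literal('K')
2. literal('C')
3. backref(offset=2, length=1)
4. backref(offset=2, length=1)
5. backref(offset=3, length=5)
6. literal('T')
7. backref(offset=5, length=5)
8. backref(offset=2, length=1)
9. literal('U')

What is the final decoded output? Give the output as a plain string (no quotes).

Token 1: literal('K'). Output: "K"
Token 2: literal('C'). Output: "KC"
Token 3: backref(off=2, len=1). Copied 'K' from pos 0. Output: "KCK"
Token 4: backref(off=2, len=1). Copied 'C' from pos 1. Output: "KCKC"
Token 5: backref(off=3, len=5) (overlapping!). Copied 'CKCCK' from pos 1. Output: "KCKCCKCCK"
Token 6: literal('T'). Output: "KCKCCKCCKT"
Token 7: backref(off=5, len=5). Copied 'KCCKT' from pos 5. Output: "KCKCCKCCKTKCCKT"
Token 8: backref(off=2, len=1). Copied 'K' from pos 13. Output: "KCKCCKCCKTKCCKTK"
Token 9: literal('U'). Output: "KCKCCKCCKTKCCKTKU"

Answer: KCKCCKCCKTKCCKTKU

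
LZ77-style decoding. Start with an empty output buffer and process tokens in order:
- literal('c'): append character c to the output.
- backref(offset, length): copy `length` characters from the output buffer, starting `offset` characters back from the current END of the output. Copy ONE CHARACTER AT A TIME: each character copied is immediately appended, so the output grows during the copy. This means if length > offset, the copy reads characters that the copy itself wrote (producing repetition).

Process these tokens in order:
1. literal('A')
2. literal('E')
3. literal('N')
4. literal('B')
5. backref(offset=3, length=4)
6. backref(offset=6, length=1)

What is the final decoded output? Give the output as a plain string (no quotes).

Token 1: literal('A'). Output: "A"
Token 2: literal('E'). Output: "AE"
Token 3: literal('N'). Output: "AEN"
Token 4: literal('B'). Output: "AENB"
Token 5: backref(off=3, len=4) (overlapping!). Copied 'ENBE' from pos 1. Output: "AENBENBE"
Token 6: backref(off=6, len=1). Copied 'N' from pos 2. Output: "AENBENBEN"

Answer: AENBENBEN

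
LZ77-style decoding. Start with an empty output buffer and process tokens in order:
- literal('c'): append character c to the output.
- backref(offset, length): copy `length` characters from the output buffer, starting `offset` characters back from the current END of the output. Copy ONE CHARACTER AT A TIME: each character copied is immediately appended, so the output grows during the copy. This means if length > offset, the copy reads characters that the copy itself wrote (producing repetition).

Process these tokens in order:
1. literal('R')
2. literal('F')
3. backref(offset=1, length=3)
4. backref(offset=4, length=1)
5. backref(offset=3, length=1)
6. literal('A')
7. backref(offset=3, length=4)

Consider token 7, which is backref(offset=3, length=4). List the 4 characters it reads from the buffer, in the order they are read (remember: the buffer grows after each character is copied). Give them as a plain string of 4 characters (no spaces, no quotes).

Token 1: literal('R'). Output: "R"
Token 2: literal('F'). Output: "RF"
Token 3: backref(off=1, len=3) (overlapping!). Copied 'FFF' from pos 1. Output: "RFFFF"
Token 4: backref(off=4, len=1). Copied 'F' from pos 1. Output: "RFFFFF"
Token 5: backref(off=3, len=1). Copied 'F' from pos 3. Output: "RFFFFFF"
Token 6: literal('A'). Output: "RFFFFFFA"
Token 7: backref(off=3, len=4). Buffer before: "RFFFFFFA" (len 8)
  byte 1: read out[5]='F', append. Buffer now: "RFFFFFFAF"
  byte 2: read out[6]='F', append. Buffer now: "RFFFFFFAFF"
  byte 3: read out[7]='A', append. Buffer now: "RFFFFFFAFFA"
  byte 4: read out[8]='F', append. Buffer now: "RFFFFFFAFFAF"

Answer: FFAF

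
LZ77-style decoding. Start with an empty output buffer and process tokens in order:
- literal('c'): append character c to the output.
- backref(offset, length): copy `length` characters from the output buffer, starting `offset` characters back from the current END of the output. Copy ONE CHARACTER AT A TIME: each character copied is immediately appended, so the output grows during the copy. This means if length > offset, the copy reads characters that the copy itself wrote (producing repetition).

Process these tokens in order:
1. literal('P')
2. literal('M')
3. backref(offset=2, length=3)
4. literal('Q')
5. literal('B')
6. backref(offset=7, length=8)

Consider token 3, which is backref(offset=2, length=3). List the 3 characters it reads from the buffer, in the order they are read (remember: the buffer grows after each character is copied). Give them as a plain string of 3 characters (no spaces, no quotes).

Answer: PMP

Derivation:
Token 1: literal('P'). Output: "P"
Token 2: literal('M'). Output: "PM"
Token 3: backref(off=2, len=3). Buffer before: "PM" (len 2)
  byte 1: read out[0]='P', append. Buffer now: "PMP"
  byte 2: read out[1]='M', append. Buffer now: "PMPM"
  byte 3: read out[2]='P', append. Buffer now: "PMPMP"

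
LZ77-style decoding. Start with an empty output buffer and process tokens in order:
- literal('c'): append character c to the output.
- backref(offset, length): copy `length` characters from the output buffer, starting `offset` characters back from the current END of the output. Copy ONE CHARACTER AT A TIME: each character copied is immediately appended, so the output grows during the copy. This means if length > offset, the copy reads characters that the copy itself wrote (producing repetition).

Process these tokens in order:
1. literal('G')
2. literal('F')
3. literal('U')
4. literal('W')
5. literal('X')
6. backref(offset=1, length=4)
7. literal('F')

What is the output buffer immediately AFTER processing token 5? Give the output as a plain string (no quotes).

Token 1: literal('G'). Output: "G"
Token 2: literal('F'). Output: "GF"
Token 3: literal('U'). Output: "GFU"
Token 4: literal('W'). Output: "GFUW"
Token 5: literal('X'). Output: "GFUWX"

Answer: GFUWX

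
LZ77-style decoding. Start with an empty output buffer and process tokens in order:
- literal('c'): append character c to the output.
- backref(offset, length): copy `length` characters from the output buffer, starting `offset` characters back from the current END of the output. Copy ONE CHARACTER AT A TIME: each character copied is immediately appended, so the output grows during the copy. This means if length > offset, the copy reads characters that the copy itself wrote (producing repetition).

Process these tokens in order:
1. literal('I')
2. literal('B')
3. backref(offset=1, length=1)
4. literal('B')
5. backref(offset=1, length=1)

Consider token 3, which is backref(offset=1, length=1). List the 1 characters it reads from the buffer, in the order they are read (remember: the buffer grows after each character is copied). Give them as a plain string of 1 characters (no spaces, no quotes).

Token 1: literal('I'). Output: "I"
Token 2: literal('B'). Output: "IB"
Token 3: backref(off=1, len=1). Buffer before: "IB" (len 2)
  byte 1: read out[1]='B', append. Buffer now: "IBB"

Answer: B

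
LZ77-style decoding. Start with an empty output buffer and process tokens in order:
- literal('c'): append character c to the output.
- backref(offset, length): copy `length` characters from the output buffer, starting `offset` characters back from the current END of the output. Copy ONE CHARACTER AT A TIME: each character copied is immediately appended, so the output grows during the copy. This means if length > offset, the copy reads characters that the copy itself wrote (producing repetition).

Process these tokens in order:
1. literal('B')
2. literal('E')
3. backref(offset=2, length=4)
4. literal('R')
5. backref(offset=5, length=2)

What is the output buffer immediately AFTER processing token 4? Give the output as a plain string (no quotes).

Answer: BEBEBER

Derivation:
Token 1: literal('B'). Output: "B"
Token 2: literal('E'). Output: "BE"
Token 3: backref(off=2, len=4) (overlapping!). Copied 'BEBE' from pos 0. Output: "BEBEBE"
Token 4: literal('R'). Output: "BEBEBER"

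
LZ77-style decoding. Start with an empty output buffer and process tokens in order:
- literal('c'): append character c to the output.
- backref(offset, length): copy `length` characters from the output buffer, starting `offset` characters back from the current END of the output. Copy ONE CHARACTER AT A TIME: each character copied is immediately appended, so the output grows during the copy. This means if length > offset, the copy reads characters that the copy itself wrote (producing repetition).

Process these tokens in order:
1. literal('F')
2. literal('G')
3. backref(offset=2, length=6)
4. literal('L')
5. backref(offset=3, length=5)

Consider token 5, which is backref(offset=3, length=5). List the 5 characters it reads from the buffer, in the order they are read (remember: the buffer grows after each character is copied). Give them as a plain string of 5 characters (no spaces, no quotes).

Answer: FGLFG

Derivation:
Token 1: literal('F'). Output: "F"
Token 2: literal('G'). Output: "FG"
Token 3: backref(off=2, len=6) (overlapping!). Copied 'FGFGFG' from pos 0. Output: "FGFGFGFG"
Token 4: literal('L'). Output: "FGFGFGFGL"
Token 5: backref(off=3, len=5). Buffer before: "FGFGFGFGL" (len 9)
  byte 1: read out[6]='F', append. Buffer now: "FGFGFGFGLF"
  byte 2: read out[7]='G', append. Buffer now: "FGFGFGFGLFG"
  byte 3: read out[8]='L', append. Buffer now: "FGFGFGFGLFGL"
  byte 4: read out[9]='F', append. Buffer now: "FGFGFGFGLFGLF"
  byte 5: read out[10]='G', append. Buffer now: "FGFGFGFGLFGLFG"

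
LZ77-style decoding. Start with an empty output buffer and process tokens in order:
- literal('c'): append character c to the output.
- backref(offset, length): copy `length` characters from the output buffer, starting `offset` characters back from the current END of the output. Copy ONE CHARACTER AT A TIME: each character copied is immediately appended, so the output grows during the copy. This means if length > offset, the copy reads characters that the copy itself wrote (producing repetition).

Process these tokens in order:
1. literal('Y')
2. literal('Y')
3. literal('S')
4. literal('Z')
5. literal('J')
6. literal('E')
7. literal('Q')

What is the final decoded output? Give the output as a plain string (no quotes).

Token 1: literal('Y'). Output: "Y"
Token 2: literal('Y'). Output: "YY"
Token 3: literal('S'). Output: "YYS"
Token 4: literal('Z'). Output: "YYSZ"
Token 5: literal('J'). Output: "YYSZJ"
Token 6: literal('E'). Output: "YYSZJE"
Token 7: literal('Q'). Output: "YYSZJEQ"

Answer: YYSZJEQ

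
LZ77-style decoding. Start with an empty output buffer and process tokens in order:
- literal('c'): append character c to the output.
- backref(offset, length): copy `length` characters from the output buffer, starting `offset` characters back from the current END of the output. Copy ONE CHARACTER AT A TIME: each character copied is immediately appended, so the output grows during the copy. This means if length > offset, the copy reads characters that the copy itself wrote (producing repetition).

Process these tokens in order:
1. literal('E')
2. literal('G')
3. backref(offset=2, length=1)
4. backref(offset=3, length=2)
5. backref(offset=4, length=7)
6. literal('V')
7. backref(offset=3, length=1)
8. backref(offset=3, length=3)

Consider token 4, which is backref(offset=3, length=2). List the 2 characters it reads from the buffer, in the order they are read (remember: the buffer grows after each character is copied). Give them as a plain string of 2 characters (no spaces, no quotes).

Token 1: literal('E'). Output: "E"
Token 2: literal('G'). Output: "EG"
Token 3: backref(off=2, len=1). Copied 'E' from pos 0. Output: "EGE"
Token 4: backref(off=3, len=2). Buffer before: "EGE" (len 3)
  byte 1: read out[0]='E', append. Buffer now: "EGEE"
  byte 2: read out[1]='G', append. Buffer now: "EGEEG"

Answer: EG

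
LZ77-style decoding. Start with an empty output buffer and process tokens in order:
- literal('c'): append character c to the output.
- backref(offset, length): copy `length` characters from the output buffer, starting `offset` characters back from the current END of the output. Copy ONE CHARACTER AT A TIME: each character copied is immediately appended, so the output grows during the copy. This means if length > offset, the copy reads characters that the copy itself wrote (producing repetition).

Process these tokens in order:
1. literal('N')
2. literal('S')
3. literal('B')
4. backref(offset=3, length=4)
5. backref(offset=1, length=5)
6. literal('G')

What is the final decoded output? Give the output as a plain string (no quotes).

Token 1: literal('N'). Output: "N"
Token 2: literal('S'). Output: "NS"
Token 3: literal('B'). Output: "NSB"
Token 4: backref(off=3, len=4) (overlapping!). Copied 'NSBN' from pos 0. Output: "NSBNSBN"
Token 5: backref(off=1, len=5) (overlapping!). Copied 'NNNNN' from pos 6. Output: "NSBNSBNNNNNN"
Token 6: literal('G'). Output: "NSBNSBNNNNNNG"

Answer: NSBNSBNNNNNNG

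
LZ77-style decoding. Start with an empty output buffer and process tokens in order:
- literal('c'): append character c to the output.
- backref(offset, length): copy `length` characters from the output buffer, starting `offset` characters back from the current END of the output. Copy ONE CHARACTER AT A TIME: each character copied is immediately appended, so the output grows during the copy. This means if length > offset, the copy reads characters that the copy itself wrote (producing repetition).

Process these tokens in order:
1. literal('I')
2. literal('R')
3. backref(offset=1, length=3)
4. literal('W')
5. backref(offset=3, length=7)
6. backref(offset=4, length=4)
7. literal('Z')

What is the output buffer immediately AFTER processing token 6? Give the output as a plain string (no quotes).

Answer: IRRRRWRRWRRWRRRWR

Derivation:
Token 1: literal('I'). Output: "I"
Token 2: literal('R'). Output: "IR"
Token 3: backref(off=1, len=3) (overlapping!). Copied 'RRR' from pos 1. Output: "IRRRR"
Token 4: literal('W'). Output: "IRRRRW"
Token 5: backref(off=3, len=7) (overlapping!). Copied 'RRWRRWR' from pos 3. Output: "IRRRRWRRWRRWR"
Token 6: backref(off=4, len=4). Copied 'RRWR' from pos 9. Output: "IRRRRWRRWRRWRRRWR"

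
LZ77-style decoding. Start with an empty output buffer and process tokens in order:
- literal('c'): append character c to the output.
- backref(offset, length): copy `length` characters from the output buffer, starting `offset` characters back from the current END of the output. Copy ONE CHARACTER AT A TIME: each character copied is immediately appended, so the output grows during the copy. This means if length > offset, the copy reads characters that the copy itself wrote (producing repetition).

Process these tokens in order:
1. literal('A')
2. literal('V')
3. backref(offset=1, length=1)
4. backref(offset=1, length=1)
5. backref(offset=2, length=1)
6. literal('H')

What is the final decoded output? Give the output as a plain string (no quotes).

Token 1: literal('A'). Output: "A"
Token 2: literal('V'). Output: "AV"
Token 3: backref(off=1, len=1). Copied 'V' from pos 1. Output: "AVV"
Token 4: backref(off=1, len=1). Copied 'V' from pos 2. Output: "AVVV"
Token 5: backref(off=2, len=1). Copied 'V' from pos 2. Output: "AVVVV"
Token 6: literal('H'). Output: "AVVVVH"

Answer: AVVVVH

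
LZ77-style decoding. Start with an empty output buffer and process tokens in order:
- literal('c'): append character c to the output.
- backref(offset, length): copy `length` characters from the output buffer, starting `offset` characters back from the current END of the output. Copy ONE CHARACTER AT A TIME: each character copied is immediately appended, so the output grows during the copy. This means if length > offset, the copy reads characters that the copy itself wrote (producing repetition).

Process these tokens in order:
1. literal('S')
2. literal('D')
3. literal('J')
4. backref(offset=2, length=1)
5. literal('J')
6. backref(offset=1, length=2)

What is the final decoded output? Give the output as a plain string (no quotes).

Answer: SDJDJJJ

Derivation:
Token 1: literal('S'). Output: "S"
Token 2: literal('D'). Output: "SD"
Token 3: literal('J'). Output: "SDJ"
Token 4: backref(off=2, len=1). Copied 'D' from pos 1. Output: "SDJD"
Token 5: literal('J'). Output: "SDJDJ"
Token 6: backref(off=1, len=2) (overlapping!). Copied 'JJ' from pos 4. Output: "SDJDJJJ"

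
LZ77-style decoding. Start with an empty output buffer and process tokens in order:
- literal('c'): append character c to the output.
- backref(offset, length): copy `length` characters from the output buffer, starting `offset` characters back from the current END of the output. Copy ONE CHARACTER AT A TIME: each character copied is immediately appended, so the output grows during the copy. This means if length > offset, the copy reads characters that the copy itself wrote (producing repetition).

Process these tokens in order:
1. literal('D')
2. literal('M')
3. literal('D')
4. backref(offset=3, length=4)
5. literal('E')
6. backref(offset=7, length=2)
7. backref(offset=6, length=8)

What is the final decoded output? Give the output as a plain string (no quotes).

Token 1: literal('D'). Output: "D"
Token 2: literal('M'). Output: "DM"
Token 3: literal('D'). Output: "DMD"
Token 4: backref(off=3, len=4) (overlapping!). Copied 'DMDD' from pos 0. Output: "DMDDMDD"
Token 5: literal('E'). Output: "DMDDMDDE"
Token 6: backref(off=7, len=2). Copied 'MD' from pos 1. Output: "DMDDMDDEMD"
Token 7: backref(off=6, len=8) (overlapping!). Copied 'MDDEMDMD' from pos 4. Output: "DMDDMDDEMDMDDEMDMD"

Answer: DMDDMDDEMDMDDEMDMD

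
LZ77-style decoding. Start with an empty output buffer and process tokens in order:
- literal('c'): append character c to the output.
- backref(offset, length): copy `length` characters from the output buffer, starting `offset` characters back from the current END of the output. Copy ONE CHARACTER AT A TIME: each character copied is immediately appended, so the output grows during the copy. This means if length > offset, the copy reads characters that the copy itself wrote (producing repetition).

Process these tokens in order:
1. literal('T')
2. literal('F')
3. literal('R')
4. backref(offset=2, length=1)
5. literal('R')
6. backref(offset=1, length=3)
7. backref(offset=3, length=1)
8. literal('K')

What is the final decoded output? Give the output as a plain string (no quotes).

Token 1: literal('T'). Output: "T"
Token 2: literal('F'). Output: "TF"
Token 3: literal('R'). Output: "TFR"
Token 4: backref(off=2, len=1). Copied 'F' from pos 1. Output: "TFRF"
Token 5: literal('R'). Output: "TFRFR"
Token 6: backref(off=1, len=3) (overlapping!). Copied 'RRR' from pos 4. Output: "TFRFRRRR"
Token 7: backref(off=3, len=1). Copied 'R' from pos 5. Output: "TFRFRRRRR"
Token 8: literal('K'). Output: "TFRFRRRRRK"

Answer: TFRFRRRRRK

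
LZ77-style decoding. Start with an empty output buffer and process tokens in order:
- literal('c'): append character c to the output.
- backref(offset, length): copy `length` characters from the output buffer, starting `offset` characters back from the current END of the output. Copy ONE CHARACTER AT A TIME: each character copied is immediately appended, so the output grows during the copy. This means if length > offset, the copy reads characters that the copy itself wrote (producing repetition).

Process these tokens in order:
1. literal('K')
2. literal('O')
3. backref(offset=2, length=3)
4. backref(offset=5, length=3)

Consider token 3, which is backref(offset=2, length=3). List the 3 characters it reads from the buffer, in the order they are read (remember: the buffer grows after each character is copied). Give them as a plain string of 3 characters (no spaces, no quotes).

Answer: KOK

Derivation:
Token 1: literal('K'). Output: "K"
Token 2: literal('O'). Output: "KO"
Token 3: backref(off=2, len=3). Buffer before: "KO" (len 2)
  byte 1: read out[0]='K', append. Buffer now: "KOK"
  byte 2: read out[1]='O', append. Buffer now: "KOKO"
  byte 3: read out[2]='K', append. Buffer now: "KOKOK"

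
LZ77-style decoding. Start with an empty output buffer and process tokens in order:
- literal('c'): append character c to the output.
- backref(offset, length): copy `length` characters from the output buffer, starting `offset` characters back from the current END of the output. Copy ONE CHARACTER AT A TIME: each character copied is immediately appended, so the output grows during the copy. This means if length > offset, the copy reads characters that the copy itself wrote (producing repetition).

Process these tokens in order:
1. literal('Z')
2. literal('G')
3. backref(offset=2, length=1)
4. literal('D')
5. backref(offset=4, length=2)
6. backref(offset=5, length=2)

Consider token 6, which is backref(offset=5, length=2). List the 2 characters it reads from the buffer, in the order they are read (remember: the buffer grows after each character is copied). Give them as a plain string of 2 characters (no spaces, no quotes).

Token 1: literal('Z'). Output: "Z"
Token 2: literal('G'). Output: "ZG"
Token 3: backref(off=2, len=1). Copied 'Z' from pos 0. Output: "ZGZ"
Token 4: literal('D'). Output: "ZGZD"
Token 5: backref(off=4, len=2). Copied 'ZG' from pos 0. Output: "ZGZDZG"
Token 6: backref(off=5, len=2). Buffer before: "ZGZDZG" (len 6)
  byte 1: read out[1]='G', append. Buffer now: "ZGZDZGG"
  byte 2: read out[2]='Z', append. Buffer now: "ZGZDZGGZ"

Answer: GZ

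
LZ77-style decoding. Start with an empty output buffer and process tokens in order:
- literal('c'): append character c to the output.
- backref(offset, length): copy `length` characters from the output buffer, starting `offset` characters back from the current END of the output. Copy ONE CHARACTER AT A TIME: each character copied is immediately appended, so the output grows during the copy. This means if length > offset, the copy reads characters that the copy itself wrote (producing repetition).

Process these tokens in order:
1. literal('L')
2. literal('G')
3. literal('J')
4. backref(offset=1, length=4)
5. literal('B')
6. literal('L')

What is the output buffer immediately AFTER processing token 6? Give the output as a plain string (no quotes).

Token 1: literal('L'). Output: "L"
Token 2: literal('G'). Output: "LG"
Token 3: literal('J'). Output: "LGJ"
Token 4: backref(off=1, len=4) (overlapping!). Copied 'JJJJ' from pos 2. Output: "LGJJJJJ"
Token 5: literal('B'). Output: "LGJJJJJB"
Token 6: literal('L'). Output: "LGJJJJJBL"

Answer: LGJJJJJBL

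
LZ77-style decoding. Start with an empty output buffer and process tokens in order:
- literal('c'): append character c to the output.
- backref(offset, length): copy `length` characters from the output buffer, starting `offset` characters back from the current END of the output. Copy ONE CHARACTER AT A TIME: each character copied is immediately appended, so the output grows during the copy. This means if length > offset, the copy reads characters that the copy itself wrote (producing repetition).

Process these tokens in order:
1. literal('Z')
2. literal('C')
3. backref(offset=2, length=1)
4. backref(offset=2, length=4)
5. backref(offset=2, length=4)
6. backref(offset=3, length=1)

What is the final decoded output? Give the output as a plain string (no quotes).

Answer: ZCZCZCZCZCZZ

Derivation:
Token 1: literal('Z'). Output: "Z"
Token 2: literal('C'). Output: "ZC"
Token 3: backref(off=2, len=1). Copied 'Z' from pos 0. Output: "ZCZ"
Token 4: backref(off=2, len=4) (overlapping!). Copied 'CZCZ' from pos 1. Output: "ZCZCZCZ"
Token 5: backref(off=2, len=4) (overlapping!). Copied 'CZCZ' from pos 5. Output: "ZCZCZCZCZCZ"
Token 6: backref(off=3, len=1). Copied 'Z' from pos 8. Output: "ZCZCZCZCZCZZ"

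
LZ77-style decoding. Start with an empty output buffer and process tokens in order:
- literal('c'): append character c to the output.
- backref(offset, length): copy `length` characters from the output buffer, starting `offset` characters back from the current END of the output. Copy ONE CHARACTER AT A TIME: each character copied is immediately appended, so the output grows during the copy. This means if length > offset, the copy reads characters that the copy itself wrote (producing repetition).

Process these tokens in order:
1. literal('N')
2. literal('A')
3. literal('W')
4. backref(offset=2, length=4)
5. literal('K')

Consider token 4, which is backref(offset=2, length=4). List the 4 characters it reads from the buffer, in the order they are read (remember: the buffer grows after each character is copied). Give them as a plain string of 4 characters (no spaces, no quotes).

Answer: AWAW

Derivation:
Token 1: literal('N'). Output: "N"
Token 2: literal('A'). Output: "NA"
Token 3: literal('W'). Output: "NAW"
Token 4: backref(off=2, len=4). Buffer before: "NAW" (len 3)
  byte 1: read out[1]='A', append. Buffer now: "NAWA"
  byte 2: read out[2]='W', append. Buffer now: "NAWAW"
  byte 3: read out[3]='A', append. Buffer now: "NAWAWA"
  byte 4: read out[4]='W', append. Buffer now: "NAWAWAW"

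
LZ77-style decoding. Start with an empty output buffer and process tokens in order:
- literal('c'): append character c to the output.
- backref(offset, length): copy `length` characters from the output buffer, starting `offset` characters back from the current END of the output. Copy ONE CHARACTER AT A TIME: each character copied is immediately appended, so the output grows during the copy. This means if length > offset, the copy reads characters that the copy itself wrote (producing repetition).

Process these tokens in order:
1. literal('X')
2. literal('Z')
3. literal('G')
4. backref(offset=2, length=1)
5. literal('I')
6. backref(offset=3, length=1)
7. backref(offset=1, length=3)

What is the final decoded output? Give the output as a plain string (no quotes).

Token 1: literal('X'). Output: "X"
Token 2: literal('Z'). Output: "XZ"
Token 3: literal('G'). Output: "XZG"
Token 4: backref(off=2, len=1). Copied 'Z' from pos 1. Output: "XZGZ"
Token 5: literal('I'). Output: "XZGZI"
Token 6: backref(off=3, len=1). Copied 'G' from pos 2. Output: "XZGZIG"
Token 7: backref(off=1, len=3) (overlapping!). Copied 'GGG' from pos 5. Output: "XZGZIGGGG"

Answer: XZGZIGGGG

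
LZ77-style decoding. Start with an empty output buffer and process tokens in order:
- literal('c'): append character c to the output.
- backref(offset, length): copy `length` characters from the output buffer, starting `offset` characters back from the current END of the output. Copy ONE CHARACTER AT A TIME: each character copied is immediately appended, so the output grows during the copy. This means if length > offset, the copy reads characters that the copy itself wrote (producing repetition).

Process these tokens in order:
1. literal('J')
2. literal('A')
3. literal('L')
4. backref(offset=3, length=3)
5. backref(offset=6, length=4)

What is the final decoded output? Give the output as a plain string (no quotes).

Token 1: literal('J'). Output: "J"
Token 2: literal('A'). Output: "JA"
Token 3: literal('L'). Output: "JAL"
Token 4: backref(off=3, len=3). Copied 'JAL' from pos 0. Output: "JALJAL"
Token 5: backref(off=6, len=4). Copied 'JALJ' from pos 0. Output: "JALJALJALJ"

Answer: JALJALJALJ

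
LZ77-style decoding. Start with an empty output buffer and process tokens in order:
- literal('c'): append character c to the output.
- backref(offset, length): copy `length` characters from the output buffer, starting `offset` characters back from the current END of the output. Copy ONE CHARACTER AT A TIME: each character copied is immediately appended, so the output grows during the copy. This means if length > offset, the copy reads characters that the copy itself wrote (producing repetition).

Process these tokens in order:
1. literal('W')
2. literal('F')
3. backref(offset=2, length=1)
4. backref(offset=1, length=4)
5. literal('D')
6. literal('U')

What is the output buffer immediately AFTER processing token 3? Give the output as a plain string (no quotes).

Answer: WFW

Derivation:
Token 1: literal('W'). Output: "W"
Token 2: literal('F'). Output: "WF"
Token 3: backref(off=2, len=1). Copied 'W' from pos 0. Output: "WFW"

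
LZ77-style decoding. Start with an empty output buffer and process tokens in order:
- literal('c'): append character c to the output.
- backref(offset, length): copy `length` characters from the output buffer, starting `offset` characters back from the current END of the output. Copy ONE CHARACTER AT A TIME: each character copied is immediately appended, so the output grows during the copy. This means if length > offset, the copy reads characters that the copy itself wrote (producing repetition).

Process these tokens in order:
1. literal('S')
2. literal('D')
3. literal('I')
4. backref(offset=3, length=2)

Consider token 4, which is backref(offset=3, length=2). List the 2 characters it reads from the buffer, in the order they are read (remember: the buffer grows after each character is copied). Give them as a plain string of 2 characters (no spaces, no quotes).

Answer: SD

Derivation:
Token 1: literal('S'). Output: "S"
Token 2: literal('D'). Output: "SD"
Token 3: literal('I'). Output: "SDI"
Token 4: backref(off=3, len=2). Buffer before: "SDI" (len 3)
  byte 1: read out[0]='S', append. Buffer now: "SDIS"
  byte 2: read out[1]='D', append. Buffer now: "SDISD"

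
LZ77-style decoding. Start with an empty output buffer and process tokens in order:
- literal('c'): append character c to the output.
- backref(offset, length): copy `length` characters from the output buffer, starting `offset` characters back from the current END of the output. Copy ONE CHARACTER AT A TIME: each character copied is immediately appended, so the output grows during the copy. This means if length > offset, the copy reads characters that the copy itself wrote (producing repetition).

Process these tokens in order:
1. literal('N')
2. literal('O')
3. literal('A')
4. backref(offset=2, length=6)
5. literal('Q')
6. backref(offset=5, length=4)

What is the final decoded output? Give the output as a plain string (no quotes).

Answer: NOAOAOAOAQOAOA

Derivation:
Token 1: literal('N'). Output: "N"
Token 2: literal('O'). Output: "NO"
Token 3: literal('A'). Output: "NOA"
Token 4: backref(off=2, len=6) (overlapping!). Copied 'OAOAOA' from pos 1. Output: "NOAOAOAOA"
Token 5: literal('Q'). Output: "NOAOAOAOAQ"
Token 6: backref(off=5, len=4). Copied 'OAOA' from pos 5. Output: "NOAOAOAOAQOAOA"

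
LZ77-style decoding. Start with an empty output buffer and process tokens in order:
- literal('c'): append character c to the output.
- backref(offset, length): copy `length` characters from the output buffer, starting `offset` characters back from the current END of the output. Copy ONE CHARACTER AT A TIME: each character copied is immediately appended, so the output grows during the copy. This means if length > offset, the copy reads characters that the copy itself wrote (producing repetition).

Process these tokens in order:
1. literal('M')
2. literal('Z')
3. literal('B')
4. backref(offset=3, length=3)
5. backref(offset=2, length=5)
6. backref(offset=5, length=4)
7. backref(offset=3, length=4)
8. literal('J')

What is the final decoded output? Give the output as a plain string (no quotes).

Token 1: literal('M'). Output: "M"
Token 2: literal('Z'). Output: "MZ"
Token 3: literal('B'). Output: "MZB"
Token 4: backref(off=3, len=3). Copied 'MZB' from pos 0. Output: "MZBMZB"
Token 5: backref(off=2, len=5) (overlapping!). Copied 'ZBZBZ' from pos 4. Output: "MZBMZBZBZBZ"
Token 6: backref(off=5, len=4). Copied 'ZBZB' from pos 6. Output: "MZBMZBZBZBZZBZB"
Token 7: backref(off=3, len=4) (overlapping!). Copied 'BZBB' from pos 12. Output: "MZBMZBZBZBZZBZBBZBB"
Token 8: literal('J'). Output: "MZBMZBZBZBZZBZBBZBBJ"

Answer: MZBMZBZBZBZZBZBBZBBJ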